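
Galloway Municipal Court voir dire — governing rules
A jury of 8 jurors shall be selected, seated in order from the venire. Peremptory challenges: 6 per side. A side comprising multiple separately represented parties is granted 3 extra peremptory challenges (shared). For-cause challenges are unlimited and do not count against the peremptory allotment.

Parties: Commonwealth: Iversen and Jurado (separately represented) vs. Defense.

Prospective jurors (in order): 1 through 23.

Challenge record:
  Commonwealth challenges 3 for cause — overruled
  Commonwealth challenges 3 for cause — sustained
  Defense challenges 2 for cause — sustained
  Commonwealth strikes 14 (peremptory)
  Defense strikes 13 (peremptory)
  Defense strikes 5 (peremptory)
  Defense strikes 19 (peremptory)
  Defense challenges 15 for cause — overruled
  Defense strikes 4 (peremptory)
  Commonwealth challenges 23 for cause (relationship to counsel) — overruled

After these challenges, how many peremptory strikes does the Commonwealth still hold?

8

Commonwealth allotment: 6 base + 3 multi-party = 9.
Commonwealth peremptories used: #14 — 1 (for-cause on #3, #3, #23 don't count).
Remaining: 9 − 1 = 8.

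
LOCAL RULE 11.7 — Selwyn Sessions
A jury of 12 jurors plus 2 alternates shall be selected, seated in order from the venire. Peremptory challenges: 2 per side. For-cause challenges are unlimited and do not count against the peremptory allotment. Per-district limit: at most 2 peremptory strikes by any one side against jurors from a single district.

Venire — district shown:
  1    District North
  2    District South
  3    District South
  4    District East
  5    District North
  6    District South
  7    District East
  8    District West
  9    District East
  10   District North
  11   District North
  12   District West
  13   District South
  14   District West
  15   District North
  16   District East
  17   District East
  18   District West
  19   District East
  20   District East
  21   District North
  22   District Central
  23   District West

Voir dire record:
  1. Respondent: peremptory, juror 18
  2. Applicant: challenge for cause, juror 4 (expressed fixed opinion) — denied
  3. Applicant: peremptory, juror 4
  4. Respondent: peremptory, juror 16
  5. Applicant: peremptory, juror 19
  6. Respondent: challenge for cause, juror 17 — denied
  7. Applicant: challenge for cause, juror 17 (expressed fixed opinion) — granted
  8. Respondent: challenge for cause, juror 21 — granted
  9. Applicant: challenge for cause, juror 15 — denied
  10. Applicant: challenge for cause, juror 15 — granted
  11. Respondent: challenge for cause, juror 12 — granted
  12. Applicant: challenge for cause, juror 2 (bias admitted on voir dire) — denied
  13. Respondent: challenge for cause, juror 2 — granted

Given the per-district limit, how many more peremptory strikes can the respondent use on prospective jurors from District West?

Respondent peremptories so far: #18, #16 — 2 of 2 used, 0 left overall.
Against District West: #18 — 1 used; per-district cap 2 leaves 1.
Binding limit: min(0, 1) = 0.

0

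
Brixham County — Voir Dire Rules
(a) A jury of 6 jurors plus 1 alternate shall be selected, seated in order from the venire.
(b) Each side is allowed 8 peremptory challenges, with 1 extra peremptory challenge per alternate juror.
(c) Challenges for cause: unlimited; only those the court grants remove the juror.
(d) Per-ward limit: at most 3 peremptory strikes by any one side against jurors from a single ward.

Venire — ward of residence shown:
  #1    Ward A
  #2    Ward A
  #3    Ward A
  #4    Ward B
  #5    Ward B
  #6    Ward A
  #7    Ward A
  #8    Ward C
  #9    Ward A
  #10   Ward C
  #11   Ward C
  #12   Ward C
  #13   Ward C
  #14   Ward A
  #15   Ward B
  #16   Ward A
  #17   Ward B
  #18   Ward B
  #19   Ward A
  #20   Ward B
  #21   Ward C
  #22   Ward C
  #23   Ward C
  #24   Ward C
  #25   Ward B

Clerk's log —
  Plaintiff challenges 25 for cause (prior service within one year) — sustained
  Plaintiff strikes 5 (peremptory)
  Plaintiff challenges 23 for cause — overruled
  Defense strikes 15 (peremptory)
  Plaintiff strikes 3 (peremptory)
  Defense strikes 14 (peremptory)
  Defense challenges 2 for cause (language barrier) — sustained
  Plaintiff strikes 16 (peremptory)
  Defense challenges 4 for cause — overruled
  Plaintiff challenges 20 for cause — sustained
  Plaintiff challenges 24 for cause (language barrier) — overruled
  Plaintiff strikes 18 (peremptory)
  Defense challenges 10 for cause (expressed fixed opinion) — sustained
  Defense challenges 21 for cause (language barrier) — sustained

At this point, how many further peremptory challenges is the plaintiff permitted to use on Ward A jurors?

1

Plaintiff peremptories so far: #5, #3, #16, #18 — 4 of 9 used, 5 left overall.
Against Ward A: #3, #16 — 2 used; per-ward cap 3 leaves 1.
Binding limit: min(5, 1) = 1.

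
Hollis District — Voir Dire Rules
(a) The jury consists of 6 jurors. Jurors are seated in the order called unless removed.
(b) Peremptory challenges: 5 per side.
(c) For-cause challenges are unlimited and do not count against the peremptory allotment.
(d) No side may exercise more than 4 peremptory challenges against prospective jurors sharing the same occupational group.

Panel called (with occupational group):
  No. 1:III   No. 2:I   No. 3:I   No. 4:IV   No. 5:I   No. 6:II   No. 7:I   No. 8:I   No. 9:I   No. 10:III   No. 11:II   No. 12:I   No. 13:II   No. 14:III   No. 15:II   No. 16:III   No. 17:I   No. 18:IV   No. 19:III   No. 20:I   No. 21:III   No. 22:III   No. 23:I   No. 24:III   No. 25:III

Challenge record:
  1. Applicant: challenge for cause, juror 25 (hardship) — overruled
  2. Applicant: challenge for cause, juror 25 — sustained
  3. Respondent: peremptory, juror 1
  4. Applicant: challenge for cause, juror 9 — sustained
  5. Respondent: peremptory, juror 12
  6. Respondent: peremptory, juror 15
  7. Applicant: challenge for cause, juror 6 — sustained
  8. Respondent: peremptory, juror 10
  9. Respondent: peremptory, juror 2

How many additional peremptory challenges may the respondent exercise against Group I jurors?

Respondent peremptories so far: #1, #12, #15, #10, #2 — 5 of 5 used, 0 left overall.
Against Group I: #12, #2 — 2 used; per-group cap 4 leaves 2.
Binding limit: min(0, 2) = 0.

0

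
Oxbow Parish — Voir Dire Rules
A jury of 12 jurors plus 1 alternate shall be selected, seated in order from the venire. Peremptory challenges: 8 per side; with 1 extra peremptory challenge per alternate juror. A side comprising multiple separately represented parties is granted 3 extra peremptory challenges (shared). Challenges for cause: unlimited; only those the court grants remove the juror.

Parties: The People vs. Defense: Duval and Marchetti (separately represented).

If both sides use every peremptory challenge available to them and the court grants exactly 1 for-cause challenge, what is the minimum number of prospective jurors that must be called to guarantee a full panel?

Seats to fill: 12 + 1 alternates = 13.
Peremptories — The People: 8 + 1×1 = 9; Defense: 8 + 1×1 + 3 = 12; total 21.
For-cause removals: 1.
Minimum venire: 13 + 21 + 1 = 35.

35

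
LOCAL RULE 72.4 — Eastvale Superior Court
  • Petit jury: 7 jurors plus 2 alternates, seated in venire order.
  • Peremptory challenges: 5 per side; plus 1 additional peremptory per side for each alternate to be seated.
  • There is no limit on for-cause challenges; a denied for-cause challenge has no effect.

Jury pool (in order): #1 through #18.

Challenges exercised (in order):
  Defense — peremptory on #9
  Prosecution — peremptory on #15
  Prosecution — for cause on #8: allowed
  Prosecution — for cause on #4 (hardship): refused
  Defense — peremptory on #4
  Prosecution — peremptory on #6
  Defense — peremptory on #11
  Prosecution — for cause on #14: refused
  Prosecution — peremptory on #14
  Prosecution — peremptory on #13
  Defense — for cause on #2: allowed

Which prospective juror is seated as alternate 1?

Removed: #2, #4, #6, #8, #9, #11, #13, #14, #15.
Seating in order: seats 1–7 → #1, #3, #5, #7, #10, #12, #16; alternates → #17, #18.
So alternate 1 is #17.

17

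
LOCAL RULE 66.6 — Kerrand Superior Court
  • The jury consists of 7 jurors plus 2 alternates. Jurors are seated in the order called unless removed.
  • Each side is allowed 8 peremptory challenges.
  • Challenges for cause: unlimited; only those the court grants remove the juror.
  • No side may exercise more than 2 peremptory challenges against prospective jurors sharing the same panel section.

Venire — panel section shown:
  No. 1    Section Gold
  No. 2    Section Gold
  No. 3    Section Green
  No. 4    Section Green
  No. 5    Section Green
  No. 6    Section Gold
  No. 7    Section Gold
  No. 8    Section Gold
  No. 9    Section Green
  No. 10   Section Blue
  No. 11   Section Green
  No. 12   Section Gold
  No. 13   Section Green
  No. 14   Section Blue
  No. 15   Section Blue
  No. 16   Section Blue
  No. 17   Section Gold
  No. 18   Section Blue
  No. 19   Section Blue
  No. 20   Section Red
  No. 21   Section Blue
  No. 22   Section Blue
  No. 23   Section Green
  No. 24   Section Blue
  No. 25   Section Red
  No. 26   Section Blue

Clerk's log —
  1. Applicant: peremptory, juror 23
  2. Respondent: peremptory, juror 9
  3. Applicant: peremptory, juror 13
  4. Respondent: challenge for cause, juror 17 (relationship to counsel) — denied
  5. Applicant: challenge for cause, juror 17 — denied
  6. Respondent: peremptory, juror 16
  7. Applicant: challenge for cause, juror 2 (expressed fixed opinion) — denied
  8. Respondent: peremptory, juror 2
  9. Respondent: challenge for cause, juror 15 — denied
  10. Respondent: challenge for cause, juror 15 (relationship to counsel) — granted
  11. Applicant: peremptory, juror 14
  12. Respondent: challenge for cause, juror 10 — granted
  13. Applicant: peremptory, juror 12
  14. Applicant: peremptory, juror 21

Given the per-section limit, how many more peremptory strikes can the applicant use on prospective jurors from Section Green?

Applicant peremptories so far: #23, #13, #14, #12, #21 — 5 of 8 used, 3 left overall.
Against Section Green: #23, #13 — 2 used; per-section cap 2 leaves 0.
Binding limit: min(3, 0) = 0.

0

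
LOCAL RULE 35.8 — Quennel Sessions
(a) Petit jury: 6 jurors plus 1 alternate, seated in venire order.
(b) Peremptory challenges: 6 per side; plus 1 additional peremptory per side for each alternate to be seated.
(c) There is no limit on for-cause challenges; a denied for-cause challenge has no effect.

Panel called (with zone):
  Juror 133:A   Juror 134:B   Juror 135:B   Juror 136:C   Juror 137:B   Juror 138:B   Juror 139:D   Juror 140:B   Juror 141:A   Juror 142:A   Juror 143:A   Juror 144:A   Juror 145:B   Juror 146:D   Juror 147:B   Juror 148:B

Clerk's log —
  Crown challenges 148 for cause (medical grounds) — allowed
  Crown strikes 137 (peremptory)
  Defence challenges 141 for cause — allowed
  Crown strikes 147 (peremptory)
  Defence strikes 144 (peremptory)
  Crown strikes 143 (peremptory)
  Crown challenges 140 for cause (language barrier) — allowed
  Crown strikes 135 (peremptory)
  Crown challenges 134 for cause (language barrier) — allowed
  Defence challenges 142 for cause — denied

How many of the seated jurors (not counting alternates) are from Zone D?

Removed: #134, #135, #137, #140, #141, #143, #144, #147, #148.
Seated jurors 1–6: #133, #136, #138, #139, #142, #145 (alternates #146 not counted).
Of those, in Zone D: #139 → 1.

1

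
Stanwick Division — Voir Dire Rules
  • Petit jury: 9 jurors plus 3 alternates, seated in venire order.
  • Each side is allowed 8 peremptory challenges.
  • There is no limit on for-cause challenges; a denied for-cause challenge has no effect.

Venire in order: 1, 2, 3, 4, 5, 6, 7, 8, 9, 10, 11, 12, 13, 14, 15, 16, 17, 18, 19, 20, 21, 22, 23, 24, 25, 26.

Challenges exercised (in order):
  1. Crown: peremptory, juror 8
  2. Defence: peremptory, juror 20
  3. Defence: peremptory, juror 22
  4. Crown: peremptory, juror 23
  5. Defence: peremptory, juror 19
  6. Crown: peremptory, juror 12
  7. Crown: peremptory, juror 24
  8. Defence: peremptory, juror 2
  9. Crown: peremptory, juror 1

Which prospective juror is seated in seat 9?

13

Removed: #1, #2, #8, #12, #19, #20, #22, #23, #24.
Seating in order: seats 1–9 → #3, #4, #5, #6, #7, #9, #10, #11, #13; alternates → #14, #15, #16.
So seat 9 is #13.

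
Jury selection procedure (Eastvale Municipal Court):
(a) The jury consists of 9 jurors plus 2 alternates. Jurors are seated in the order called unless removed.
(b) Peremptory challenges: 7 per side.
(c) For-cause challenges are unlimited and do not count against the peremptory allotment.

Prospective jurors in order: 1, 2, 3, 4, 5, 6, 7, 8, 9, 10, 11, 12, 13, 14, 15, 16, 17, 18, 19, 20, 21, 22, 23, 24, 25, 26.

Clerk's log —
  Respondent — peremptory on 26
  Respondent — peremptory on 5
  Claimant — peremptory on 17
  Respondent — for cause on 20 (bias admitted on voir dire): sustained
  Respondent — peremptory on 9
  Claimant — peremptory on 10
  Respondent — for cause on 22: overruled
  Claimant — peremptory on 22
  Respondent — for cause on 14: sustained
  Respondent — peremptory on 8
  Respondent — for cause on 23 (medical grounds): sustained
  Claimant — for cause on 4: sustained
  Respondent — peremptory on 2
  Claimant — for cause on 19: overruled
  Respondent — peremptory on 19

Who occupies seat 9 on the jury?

16

Removed: #2, #4, #5, #8, #9, #10, #14, #17, #19, #20, #22, #23, #26.
Seating in order: seats 1–9 → #1, #3, #6, #7, #11, #12, #13, #15, #16; alternates → #18, #21.
So seat 9 is #16.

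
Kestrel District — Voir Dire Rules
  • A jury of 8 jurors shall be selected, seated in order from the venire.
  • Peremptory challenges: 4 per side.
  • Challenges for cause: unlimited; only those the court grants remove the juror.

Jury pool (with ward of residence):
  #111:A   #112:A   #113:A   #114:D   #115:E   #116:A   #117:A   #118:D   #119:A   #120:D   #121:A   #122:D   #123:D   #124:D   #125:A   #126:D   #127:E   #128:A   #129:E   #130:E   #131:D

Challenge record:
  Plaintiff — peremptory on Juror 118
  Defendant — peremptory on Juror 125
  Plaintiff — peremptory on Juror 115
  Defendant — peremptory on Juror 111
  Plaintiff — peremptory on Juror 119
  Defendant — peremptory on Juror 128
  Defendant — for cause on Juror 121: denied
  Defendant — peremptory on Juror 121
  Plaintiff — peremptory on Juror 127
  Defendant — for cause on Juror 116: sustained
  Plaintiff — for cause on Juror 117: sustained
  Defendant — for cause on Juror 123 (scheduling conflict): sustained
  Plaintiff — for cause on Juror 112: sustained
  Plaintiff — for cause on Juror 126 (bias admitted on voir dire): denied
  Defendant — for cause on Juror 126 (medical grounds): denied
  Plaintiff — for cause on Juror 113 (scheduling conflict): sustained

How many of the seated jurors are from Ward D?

Removed: #111, #112, #113, #115, #116, #117, #118, #119, #121, #123, #125, #127, #128.
Seated jurors 1–8: #114, #120, #122, #124, #126, #129, #130, #131.
Of those, in Ward D: #114, #120, #122, #124, #126, #131 → 6.

6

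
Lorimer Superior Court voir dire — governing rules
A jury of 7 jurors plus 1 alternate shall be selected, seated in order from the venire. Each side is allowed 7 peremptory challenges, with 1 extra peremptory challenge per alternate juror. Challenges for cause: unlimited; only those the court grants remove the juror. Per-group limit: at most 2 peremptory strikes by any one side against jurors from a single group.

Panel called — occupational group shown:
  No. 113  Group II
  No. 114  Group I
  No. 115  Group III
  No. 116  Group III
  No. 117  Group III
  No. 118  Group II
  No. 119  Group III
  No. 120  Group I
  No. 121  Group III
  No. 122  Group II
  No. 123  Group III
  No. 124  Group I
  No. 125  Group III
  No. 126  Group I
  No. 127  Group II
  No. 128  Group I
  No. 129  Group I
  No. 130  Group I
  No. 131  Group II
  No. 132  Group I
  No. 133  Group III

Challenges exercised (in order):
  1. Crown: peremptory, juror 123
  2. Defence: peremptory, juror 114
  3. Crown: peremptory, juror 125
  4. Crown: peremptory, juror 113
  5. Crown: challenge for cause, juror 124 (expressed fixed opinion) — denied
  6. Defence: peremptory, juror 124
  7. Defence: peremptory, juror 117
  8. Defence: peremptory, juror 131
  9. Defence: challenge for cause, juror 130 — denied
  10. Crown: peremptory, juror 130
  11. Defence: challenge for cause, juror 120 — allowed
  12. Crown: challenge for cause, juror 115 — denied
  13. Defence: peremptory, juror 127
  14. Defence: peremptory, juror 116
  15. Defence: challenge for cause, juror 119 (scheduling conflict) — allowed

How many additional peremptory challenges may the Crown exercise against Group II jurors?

Crown peremptories so far: #123, #125, #113, #130 — 4 of 8 used, 4 left overall.
Against Group II: #113 — 1 used; per-group cap 2 leaves 1.
Binding limit: min(4, 1) = 1.

1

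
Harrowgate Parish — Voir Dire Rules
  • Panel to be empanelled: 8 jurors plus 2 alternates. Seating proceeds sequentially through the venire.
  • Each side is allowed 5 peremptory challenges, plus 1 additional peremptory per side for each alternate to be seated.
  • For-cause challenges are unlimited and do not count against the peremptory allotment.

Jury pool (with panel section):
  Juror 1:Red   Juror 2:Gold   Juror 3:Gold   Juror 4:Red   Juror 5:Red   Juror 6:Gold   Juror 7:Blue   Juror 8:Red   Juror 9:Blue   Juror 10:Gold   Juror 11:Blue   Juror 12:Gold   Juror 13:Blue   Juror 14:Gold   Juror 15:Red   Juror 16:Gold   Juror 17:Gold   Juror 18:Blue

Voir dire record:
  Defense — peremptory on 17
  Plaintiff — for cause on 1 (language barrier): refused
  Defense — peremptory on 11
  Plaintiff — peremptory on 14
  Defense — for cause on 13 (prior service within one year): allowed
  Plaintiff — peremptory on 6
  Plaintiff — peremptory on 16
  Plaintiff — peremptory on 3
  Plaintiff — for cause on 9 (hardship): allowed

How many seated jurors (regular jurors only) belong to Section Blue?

1

Removed: #3, #6, #9, #11, #13, #14, #16, #17.
Seated jurors 1–8: #1, #2, #4, #5, #7, #8, #10, #12 (alternates #15, #18 not counted).
Of those, in Section Blue: #7 → 1.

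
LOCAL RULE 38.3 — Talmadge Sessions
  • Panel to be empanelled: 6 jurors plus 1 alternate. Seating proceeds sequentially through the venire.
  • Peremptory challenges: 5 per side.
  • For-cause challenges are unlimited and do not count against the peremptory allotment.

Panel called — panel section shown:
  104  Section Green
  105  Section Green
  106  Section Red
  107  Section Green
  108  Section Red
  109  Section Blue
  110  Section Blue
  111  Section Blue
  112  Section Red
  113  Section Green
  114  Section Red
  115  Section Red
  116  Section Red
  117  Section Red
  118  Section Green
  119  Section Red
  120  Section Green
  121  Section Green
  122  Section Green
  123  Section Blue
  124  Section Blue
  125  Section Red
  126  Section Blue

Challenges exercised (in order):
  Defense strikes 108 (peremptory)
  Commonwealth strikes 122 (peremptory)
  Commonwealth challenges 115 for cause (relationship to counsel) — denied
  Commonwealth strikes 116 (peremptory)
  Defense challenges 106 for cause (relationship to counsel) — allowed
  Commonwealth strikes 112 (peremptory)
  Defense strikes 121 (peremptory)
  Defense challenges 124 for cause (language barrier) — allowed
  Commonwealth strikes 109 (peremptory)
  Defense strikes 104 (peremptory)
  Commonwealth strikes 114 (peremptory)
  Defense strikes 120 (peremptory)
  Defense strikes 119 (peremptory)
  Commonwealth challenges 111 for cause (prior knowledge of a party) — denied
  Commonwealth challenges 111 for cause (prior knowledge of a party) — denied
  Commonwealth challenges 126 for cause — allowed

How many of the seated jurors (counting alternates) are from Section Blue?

Removed: #104, #106, #108, #109, #112, #114, #116, #119, #120, #121, #122, #124, #126.
Seated (7 incl. alternates): #105, #107, #110, #111, #113, #115, #117.
Of those, in Section Blue: #110, #111 → 2.

2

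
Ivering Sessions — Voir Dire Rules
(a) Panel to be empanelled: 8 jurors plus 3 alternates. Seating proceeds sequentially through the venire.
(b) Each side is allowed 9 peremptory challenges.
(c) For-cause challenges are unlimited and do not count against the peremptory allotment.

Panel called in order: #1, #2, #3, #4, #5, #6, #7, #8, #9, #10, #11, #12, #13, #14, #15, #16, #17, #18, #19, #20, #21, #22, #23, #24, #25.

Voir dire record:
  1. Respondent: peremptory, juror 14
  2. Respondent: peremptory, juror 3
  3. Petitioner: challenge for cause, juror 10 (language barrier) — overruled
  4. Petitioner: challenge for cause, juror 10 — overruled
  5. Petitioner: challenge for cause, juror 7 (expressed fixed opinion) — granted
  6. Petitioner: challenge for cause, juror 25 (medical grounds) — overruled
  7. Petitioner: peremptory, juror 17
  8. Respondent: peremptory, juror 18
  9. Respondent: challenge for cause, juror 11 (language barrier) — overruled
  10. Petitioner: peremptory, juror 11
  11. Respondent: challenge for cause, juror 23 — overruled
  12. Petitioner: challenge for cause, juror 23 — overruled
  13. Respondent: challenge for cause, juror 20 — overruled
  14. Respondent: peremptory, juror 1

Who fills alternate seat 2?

15

Removed: #1, #3, #7, #11, #14, #17, #18. (#10, #20, #23, #25 stay — for-cause denied.)
Seating in order: seats 1–8 → #2, #4, #5, #6, #8, #9, #10, #12; alternates → #13, #15, #16.
So alternate 2 is #15.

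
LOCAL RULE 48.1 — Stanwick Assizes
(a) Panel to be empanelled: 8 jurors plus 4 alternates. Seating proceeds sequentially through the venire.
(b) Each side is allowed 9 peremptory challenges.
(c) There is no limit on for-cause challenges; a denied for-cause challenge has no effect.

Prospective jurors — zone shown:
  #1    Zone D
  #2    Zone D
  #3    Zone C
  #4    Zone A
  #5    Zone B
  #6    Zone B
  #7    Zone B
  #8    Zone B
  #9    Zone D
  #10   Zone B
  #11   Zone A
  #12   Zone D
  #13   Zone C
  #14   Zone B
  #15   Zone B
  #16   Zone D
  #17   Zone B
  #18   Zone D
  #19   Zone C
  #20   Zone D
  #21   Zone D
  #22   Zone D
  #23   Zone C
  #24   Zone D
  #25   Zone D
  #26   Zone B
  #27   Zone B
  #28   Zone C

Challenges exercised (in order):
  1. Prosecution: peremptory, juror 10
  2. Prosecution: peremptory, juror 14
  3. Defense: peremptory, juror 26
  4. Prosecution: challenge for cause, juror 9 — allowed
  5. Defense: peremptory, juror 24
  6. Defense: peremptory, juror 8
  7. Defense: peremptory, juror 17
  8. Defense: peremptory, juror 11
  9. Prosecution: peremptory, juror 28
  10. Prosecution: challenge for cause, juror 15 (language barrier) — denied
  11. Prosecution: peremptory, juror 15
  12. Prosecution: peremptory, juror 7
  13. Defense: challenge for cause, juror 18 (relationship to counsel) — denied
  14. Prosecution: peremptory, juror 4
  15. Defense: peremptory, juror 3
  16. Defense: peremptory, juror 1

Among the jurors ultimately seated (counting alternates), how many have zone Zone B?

2

Removed: #1, #3, #4, #7, #8, #9, #10, #11, #14, #15, #17, #24, #26, #28.
Seated (12 incl. alternates): #2, #5, #6, #12, #13, #16, #18, #19, #20, #21, #22, #23.
Of those, in Zone B: #5, #6 → 2.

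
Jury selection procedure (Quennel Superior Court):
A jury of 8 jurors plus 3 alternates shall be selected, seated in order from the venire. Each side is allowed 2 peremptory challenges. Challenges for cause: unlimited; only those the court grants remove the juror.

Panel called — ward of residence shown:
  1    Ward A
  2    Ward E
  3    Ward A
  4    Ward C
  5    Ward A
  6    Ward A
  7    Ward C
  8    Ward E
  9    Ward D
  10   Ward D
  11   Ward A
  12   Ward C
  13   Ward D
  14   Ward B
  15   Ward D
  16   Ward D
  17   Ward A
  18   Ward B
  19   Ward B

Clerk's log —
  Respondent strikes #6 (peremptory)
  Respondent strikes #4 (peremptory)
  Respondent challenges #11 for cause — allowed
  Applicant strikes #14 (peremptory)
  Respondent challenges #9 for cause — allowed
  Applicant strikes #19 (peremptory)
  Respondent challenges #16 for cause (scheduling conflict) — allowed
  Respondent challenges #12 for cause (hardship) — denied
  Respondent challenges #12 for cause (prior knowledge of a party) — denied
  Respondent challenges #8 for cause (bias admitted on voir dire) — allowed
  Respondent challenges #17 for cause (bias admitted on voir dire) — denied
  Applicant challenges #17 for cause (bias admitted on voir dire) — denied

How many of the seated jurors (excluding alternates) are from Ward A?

3

Removed: #4, #6, #8, #9, #11, #14, #16, #19.
Seated jurors 1–8: #1, #2, #3, #5, #7, #10, #12, #13 (alternates #15, #17, #18 not counted).
Of those, in Ward A: #1, #3, #5 → 3.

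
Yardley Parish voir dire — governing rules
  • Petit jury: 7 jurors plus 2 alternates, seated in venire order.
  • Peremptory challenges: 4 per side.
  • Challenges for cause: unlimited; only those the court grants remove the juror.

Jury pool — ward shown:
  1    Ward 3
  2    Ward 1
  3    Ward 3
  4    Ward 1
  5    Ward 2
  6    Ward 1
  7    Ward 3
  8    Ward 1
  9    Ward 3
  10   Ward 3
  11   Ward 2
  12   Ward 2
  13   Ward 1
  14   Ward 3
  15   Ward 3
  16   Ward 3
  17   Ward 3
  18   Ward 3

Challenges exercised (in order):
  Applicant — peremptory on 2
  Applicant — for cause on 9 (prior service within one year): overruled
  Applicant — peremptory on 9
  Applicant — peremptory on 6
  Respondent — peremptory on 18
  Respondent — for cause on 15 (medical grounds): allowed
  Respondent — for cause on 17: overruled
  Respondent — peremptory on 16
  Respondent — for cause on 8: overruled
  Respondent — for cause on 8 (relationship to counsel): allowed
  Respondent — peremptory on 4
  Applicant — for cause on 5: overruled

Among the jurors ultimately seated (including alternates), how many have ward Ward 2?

3

Removed: #2, #4, #6, #8, #9, #15, #16, #18.
Seated (9 incl. alternates): #1, #3, #5, #7, #10, #11, #12, #13, #14.
Of those, in Ward 2: #5, #11, #12 → 3.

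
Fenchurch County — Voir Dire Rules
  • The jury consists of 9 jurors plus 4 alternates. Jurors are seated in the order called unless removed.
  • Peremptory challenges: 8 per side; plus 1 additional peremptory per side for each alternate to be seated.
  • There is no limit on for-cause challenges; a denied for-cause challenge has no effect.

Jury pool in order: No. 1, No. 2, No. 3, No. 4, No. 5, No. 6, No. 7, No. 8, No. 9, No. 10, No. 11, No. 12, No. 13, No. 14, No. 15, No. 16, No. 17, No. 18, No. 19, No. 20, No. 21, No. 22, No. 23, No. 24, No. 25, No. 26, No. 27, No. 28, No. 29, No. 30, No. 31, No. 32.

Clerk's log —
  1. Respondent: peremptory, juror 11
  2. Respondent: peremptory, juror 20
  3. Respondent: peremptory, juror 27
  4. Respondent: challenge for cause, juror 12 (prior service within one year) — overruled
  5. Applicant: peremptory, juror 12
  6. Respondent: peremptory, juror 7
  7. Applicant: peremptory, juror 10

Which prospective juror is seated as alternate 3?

Removed: #7, #10, #11, #12, #20, #27.
Filling seats in venire order through position 12: #1, #2, #3, #4, #5, #6, #8, #9, #13, #14, #15, #16.
So alternate 3 is #16.

16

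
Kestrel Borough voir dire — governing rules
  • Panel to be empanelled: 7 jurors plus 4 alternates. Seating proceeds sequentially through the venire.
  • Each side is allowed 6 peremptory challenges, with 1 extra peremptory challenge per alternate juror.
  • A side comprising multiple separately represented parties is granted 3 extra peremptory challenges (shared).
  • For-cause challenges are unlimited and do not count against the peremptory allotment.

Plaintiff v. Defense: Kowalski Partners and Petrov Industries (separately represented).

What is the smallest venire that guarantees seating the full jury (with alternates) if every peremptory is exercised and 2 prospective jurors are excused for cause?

Seats to fill: 7 + 4 alternates = 11.
Peremptories — Plaintiff: 6 + 1×4 = 10; Defense: 6 + 1×4 + 3 = 13; total 23.
For-cause removals: 2.
Minimum venire: 11 + 23 + 2 = 36.

36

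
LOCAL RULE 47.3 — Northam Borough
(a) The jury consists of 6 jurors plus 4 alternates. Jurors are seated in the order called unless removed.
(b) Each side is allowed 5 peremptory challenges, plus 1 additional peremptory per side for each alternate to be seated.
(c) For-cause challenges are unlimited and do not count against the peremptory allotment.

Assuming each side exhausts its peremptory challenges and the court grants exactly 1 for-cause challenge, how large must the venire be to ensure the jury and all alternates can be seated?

Seats to fill: 6 + 4 alternates = 10.
Peremptories: 5 + 1×4 = 9 per side × 2 sides = 18.
For-cause removals: 1.
Minimum venire: 10 + 18 + 1 = 29.

29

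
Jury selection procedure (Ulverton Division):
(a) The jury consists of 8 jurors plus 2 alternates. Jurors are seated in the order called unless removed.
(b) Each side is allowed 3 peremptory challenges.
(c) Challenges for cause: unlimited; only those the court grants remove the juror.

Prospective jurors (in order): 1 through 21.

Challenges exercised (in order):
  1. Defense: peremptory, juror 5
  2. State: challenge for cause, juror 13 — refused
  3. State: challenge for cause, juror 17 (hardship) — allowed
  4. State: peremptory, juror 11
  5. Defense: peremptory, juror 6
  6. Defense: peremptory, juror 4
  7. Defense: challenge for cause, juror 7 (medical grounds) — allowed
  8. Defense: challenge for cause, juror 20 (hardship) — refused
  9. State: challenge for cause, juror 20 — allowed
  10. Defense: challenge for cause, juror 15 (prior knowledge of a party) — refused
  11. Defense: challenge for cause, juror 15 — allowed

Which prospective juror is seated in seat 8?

13

Removed: #4, #5, #6, #7, #11, #15, #17, #20. (#13 stays — for-cause denied.)
Seating in order: seats 1–8 → #1, #2, #3, #8, #9, #10, #12, #13; alternates → #14, #16.
So seat 8 is #13.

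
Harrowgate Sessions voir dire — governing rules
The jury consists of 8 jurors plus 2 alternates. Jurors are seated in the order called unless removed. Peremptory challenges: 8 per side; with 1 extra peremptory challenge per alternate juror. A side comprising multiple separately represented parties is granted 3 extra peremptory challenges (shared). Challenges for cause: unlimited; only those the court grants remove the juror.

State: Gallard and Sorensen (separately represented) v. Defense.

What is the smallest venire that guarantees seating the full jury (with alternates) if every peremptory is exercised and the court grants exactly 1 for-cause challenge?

Seats to fill: 8 + 2 alternates = 10.
Peremptories — State: 8 + 1×2 + 3 = 13; Defense: 8 + 1×2 = 10; total 23.
For-cause removals: 1.
Minimum venire: 10 + 23 + 1 = 34.

34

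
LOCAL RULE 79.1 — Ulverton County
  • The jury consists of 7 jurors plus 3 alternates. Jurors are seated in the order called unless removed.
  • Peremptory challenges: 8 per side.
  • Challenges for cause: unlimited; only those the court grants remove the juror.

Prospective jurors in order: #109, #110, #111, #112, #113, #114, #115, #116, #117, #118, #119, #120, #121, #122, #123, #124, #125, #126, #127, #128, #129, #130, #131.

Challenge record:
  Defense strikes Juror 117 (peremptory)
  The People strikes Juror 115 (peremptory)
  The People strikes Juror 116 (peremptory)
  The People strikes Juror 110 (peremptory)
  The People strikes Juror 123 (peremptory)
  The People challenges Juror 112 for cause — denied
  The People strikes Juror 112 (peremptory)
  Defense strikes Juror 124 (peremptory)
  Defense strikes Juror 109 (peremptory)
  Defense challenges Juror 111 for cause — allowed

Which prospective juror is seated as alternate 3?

Removed: #109, #110, #111, #112, #115, #116, #117, #123, #124.
Filling seats in venire order through position 10: #113, #114, #118, #119, #120, #121, #122, #125, #126, #127.
So alternate 3 is #127.

127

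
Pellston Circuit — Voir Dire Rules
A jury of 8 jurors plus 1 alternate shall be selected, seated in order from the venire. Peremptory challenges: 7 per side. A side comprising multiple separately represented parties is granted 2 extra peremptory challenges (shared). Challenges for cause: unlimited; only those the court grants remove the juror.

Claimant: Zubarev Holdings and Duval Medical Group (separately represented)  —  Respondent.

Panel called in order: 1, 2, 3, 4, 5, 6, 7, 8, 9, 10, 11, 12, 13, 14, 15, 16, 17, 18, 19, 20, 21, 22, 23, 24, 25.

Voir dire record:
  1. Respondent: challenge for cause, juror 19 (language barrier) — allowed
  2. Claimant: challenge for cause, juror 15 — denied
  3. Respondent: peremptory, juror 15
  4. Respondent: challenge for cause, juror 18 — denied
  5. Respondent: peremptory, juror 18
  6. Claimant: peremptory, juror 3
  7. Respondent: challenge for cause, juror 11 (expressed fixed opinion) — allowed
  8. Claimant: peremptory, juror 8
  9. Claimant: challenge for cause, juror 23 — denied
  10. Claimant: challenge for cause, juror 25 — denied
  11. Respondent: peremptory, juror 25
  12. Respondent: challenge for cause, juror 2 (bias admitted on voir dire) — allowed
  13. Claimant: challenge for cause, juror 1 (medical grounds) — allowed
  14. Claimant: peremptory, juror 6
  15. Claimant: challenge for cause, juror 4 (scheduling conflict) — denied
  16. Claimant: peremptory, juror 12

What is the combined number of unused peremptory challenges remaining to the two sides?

Claimant allotment: 7 base + 2 multi-party = 9. Respondent allotment: 7.
Claimant peremptories used: #3, #8, #6, #12 — 4 (for-cause on #15, #23, #25, #1, #4 don't count).
Respondent peremptories used: #15, #18, #25 — 3 (for-cause on #19, #18, #11, #2 don't count).
Remaining: (9 − 4) + (7 − 3) = 9.

9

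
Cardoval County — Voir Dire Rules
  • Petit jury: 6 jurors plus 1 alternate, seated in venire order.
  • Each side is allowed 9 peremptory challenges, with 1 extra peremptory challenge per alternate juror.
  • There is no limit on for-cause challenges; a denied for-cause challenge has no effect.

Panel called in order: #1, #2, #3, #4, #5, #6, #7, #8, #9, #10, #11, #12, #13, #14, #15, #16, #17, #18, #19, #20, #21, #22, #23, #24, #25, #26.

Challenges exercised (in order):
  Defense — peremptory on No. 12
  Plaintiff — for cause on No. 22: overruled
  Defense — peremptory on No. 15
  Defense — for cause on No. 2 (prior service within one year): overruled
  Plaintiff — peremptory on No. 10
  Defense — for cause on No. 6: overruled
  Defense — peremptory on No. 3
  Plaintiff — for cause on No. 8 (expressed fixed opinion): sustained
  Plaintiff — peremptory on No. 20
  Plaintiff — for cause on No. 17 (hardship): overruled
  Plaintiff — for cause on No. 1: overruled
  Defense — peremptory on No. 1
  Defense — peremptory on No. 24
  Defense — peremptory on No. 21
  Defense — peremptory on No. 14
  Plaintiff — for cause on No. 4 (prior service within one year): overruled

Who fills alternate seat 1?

11

Removed: #1, #3, #8, #10, #12, #14, #15, #20, #21, #24. (#2, #4, #6, #17, #22 stay — for-cause denied.)
Seating in order: seats 1–6 → #2, #4, #5, #6, #7, #9; alternates → #11.
So alternate 1 is #11.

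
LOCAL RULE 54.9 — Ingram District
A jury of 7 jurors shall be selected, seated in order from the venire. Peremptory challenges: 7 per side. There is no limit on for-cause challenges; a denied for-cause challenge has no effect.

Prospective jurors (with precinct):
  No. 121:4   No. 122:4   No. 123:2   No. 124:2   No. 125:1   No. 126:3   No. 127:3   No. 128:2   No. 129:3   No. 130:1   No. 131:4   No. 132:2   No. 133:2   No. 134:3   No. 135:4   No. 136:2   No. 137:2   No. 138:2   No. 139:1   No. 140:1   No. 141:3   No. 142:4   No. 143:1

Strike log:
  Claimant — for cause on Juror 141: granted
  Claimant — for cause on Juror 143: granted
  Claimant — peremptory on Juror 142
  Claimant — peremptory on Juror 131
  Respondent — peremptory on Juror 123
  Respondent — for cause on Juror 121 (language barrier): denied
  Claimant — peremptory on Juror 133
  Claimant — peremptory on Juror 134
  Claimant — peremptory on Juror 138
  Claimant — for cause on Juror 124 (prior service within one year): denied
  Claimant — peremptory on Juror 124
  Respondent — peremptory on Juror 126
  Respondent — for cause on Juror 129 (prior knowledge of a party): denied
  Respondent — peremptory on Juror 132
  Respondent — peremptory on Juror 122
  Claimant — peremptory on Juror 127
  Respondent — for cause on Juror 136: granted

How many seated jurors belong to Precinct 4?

Removed: #122, #123, #124, #126, #127, #131, #132, #133, #134, #136, #138, #141, #142, #143.
Seated jurors 1–7: #121, #125, #128, #129, #130, #135, #137.
Of those, in Precinct 4: #121, #135 → 2.

2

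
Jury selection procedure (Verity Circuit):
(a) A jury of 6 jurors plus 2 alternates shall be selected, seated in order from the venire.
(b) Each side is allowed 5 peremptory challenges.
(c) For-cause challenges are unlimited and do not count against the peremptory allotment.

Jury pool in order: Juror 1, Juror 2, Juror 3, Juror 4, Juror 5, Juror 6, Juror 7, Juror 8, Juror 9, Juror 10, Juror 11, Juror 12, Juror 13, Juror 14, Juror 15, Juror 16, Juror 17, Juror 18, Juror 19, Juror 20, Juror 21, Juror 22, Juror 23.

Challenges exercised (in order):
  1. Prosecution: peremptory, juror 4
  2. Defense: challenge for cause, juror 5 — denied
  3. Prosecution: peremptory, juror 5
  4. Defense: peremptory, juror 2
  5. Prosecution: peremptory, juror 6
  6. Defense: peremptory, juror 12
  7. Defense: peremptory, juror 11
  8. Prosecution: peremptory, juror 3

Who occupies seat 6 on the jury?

13

Removed: #2, #3, #4, #5, #6, #11, #12.
Seating in order: seats 1–6 → #1, #7, #8, #9, #10, #13; alternates → #14, #15.
So seat 6 is #13.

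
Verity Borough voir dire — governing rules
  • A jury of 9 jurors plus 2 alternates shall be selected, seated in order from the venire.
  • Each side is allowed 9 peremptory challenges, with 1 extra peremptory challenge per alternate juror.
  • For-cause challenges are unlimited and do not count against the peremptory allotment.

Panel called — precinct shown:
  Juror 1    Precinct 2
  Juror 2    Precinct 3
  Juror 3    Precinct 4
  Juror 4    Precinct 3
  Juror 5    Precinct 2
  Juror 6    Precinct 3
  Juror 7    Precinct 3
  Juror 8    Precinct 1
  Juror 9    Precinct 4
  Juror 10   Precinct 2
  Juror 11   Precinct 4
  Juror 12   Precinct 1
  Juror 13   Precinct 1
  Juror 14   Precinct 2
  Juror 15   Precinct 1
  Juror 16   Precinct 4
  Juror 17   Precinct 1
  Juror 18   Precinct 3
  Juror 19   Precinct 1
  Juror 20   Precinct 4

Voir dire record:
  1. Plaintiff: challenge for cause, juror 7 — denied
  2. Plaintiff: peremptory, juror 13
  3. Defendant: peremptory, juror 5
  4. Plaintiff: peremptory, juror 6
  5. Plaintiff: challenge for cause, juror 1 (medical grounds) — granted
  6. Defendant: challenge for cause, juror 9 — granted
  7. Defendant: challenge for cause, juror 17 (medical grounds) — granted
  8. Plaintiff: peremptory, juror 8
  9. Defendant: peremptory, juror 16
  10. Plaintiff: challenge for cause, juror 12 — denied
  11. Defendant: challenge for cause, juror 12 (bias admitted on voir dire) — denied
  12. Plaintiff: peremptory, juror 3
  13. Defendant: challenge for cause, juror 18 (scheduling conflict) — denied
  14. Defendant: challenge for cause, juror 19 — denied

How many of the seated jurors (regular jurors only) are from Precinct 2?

2

Removed: #1, #3, #5, #6, #8, #9, #13, #16, #17.
Seated jurors 1–9: #2, #4, #7, #10, #11, #12, #14, #15, #18 (alternates #19, #20 not counted).
Of those, in Precinct 2: #10, #14 → 2.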